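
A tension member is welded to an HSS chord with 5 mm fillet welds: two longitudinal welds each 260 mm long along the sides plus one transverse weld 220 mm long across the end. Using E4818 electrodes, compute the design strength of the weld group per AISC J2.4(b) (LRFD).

E48XX → F_EXX = 480 MPa.
t_e = 0.707 × 5 = 3.535 mm.
R_nwl = 0.6 × 480 × 3.535 × 520 × 10⁻³ = 529.4 kN (longitudinal, 2 welds).
R_nwt = 0.6 × 480 × 3.535 × 220 × 10⁻³ = 224 kN (transverse, base value).
(i) R_nwl + R_nwt = 753.4 kN; (ii) 0.85 R_nwl + 1.5 R_nwt = 786 kN.
R_n = max = 786 kN [governs: (ii)]; φR_n = 589.5 kN.

φR_n ≈ 589 kN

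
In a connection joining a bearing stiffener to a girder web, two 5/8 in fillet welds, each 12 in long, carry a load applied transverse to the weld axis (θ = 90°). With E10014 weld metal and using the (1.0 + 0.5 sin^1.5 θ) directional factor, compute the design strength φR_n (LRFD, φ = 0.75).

φR_n ≈ 716 kip

E100XX → F_EXX = 100 ksi.
t_e = 0.707 × 0.625 = 0.4419 in; A_we = 0.4419 × 24 = 10.6 in².
Directional factor: 1.0 + 0.5 sin^1.5(90°) = 1.5.
F_nw = 0.6 × 100 × 1.5 = 90 ksi.
φR_n = 0.75 × 90 × 10.6 = 715.8 kip.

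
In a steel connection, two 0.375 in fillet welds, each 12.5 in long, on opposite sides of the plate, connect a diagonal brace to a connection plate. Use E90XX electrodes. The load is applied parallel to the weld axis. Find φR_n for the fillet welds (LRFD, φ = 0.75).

φR_n ≈ 268 kip

E90XX → F_EXX = 90 ksi.
Effective throat t_e = 0.707 × 0.375 = 0.2651 in.
Total length L = 25 in; A_we = 0.2651 × 25 = 6.628 in².
F_nw = 0.6 F_EXX = 0.6 × 90 = 54 ksi.
φR_n = 0.75 × 54 × 6.628 = 268.4 kip.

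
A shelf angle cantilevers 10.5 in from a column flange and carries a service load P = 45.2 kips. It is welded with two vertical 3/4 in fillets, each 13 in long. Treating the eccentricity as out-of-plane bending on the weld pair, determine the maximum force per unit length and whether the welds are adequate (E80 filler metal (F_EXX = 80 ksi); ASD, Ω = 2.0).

L_w = 2 × 13 = 26 in; section modulus (unit throat) S = 2 × L²/6 = 56.33 in².
Direct shear f_v = P/L_w = 45.2/26 = 1.738 kip/in.
Moment M = P × e = 45.2 × 10.5 = 474.6 kip·in; bending f_b = M/S = 8.425 kip/in.
f_max = √(f_v² + f_b²) = √(1.738² + 8.425²) = 8.602 kip/in.
r_n/Ω = (1/2.0) × 0.6 × 80 × (0.707 × 0.75) = 12.73 kip/in → adequate.

f_max ≈ 8.6 kip/in; adequate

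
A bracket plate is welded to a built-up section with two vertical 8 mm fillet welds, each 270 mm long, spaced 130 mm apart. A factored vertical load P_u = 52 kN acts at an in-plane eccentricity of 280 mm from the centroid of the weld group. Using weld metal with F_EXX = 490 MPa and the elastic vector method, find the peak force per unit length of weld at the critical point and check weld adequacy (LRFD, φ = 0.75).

f_max ≈ 443 N/mm; adequate

Total weld length L_w = 540 mm. Treat welds as unit-width lines.
Polar moment about centroid: J = 2[d³/12 + d(b/2)²] = 2[270³/12 + 270×65²] = 5562000 mm³.
Direct shear f_v = P/L_w = 52×10³ / 540 = 96.3 N/mm (vertical).
Torsion M = P·e = 52×10³ × 280 = 14560000 N·mm.
Critical point at (x, y) = (65, 135) from centroid. f_tx = M·y/J = 353.4 N/mm; f_ty = M·x/J = 170.2 N/mm.
Resultant f_max = √[f_tx² + (f_v + f_ty)²] = √[353.4² + (96.3 + 170.2)²] = 442.6 N/mm.
Capacity per unit length: φr_n = 0.75 × 0.6 × 490 × (0.707 × 8) = 1247 N/mm.
442.6 ≤ 1247 → adequate.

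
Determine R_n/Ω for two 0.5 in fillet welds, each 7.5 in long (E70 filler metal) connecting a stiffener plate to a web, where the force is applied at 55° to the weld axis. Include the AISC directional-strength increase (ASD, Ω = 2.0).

E70XX → F_EXX = 70 ksi.
t_e = 0.707 × 0.5 = 0.3535 in; A_we = 0.3535 × 15 = 5.302 in².
Directional factor: 1.0 + 0.5 sin^1.5(55°) = 1.371.
F_nw = 0.6 × 70 × 1.371 = 57.57 ksi.
R_n/Ω = (57.57 × 5.302) / 2.0 = 152.6 kips.

R_n/Ω ≈ 153 kips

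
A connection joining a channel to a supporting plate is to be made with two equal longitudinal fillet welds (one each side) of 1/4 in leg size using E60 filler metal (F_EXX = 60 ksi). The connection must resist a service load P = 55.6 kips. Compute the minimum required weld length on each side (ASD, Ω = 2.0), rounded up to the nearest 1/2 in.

Throat t_e = 0.707 × 0.25 = 0.1767 in.
r_n/Ω = (0.6 × 60 × 0.1767) / 2.0 = 3.181 kip/in.
L_req = P / (r_n/Ω) = 55.6 / 3.181 = 17.48 in total.
Per side: 17.48 / 2 = 8.738 in.
Round up → use L = 9 in on each side.

L = 9 in on each side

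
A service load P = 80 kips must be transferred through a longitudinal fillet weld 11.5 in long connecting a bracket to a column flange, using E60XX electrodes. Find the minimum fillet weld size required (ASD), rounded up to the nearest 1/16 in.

w = 9/16 in

E60XX → F_EXX = 60 ksi.
Total weld length L = 11.5 in.
Required throat t_e = P × Ω / (0.6 F_EXX × L) = 80 × 2.0 / (0.6 × 60 × 11.5) = 0.3865 in.
Required leg w = t_e / 0.707 = 0.5466 in → use 9/16 in.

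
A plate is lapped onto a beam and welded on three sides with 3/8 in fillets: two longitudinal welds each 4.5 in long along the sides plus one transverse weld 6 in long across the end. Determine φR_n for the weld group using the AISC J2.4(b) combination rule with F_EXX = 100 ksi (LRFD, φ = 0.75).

φR_n ≈ 199 kip

t_e = 0.707 × 0.375 = 0.2651 in.
R_nwl = 0.6 × 100 × 0.2651 × 9 = 143.2 kip (longitudinal, 2 welds).
R_nwt = 0.6 × 100 × 0.2651 × 6 = 95.45 kip (transverse, base value).
(i) R_nwl + R_nwt = 238.6 kip; (ii) 0.85 R_nwl + 1.5 R_nwt = 264.9 kip.
R_n = max = 264.9 kip [governs: (ii)]; φR_n = 198.6 kip.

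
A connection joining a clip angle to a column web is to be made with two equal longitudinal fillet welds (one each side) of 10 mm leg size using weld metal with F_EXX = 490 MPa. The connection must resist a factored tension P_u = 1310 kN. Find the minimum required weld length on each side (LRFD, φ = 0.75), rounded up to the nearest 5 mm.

Throat t_e = 0.707 × 10 = 7.07 mm.
φr_n = 0.75 × 0.6 × 490 × 7.07 × 10⁻³ = 1.559 kN/mm.
L_req = P_u / φr_n = 1310 / 1.559 = 840.3 mm total.
Per side: 840.3 / 2 = 420.2 mm.
Round up → use L = 425 mm on each side.

L = 425 mm on each side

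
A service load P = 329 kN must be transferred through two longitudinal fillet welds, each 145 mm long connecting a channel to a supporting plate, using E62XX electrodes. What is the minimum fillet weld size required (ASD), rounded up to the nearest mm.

w = 9 mm

E62XX → F_EXX = 620 MPa.
Total weld length L = 290 mm.
Required throat t_e = P × Ω / (0.6 F_EXX × L) = 329 × 2.0 / (0.6 × 620 × 290 × 10⁻³) = 6.099 mm.
Required leg w = t_e / 0.707 = 8.627 mm → use 9 mm.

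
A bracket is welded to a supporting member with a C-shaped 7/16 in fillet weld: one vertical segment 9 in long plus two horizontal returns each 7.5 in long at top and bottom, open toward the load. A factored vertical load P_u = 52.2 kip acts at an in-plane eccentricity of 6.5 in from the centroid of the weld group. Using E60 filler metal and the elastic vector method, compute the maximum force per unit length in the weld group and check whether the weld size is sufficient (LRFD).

E60XX → F_EXX = 60 ksi.
Total weld length L_w = 24 in. Treat welds as unit-width lines.
Centroid: x̄ = 2×7.5×3.75 / 24 = 2.344 in from the vertical weld.
Polar moment about centroid: J = I_x + I_y = [9³/12 + 2×7.5×4.5²] + [9×2.344² + 2(7.5³/12 + 7.5×1.406²)] = 513.9 in³.
Direct shear f_v = P/L_w = 52.2 / 24 = 2.175 kip/in (vertical).
Torsion M = P·e = 52.2 × 6.5 = 339.3 kip·in.
Critical point at (x, y) = (5.156, 4.5) from centroid. f_tx = M·y/J = 2.971 kip/in; f_ty = M·x/J = 3.404 kip/in.
Resultant f_max = √[f_tx² + (f_v + f_ty)²] = √[2.971² + (2.175 + 3.404)²] = 6.321 kip/in.
Capacity per unit length: φr_n = 0.75 × 0.6 × 60 × (0.707 × 0.4375) = 8.351 kip/in.
6.321 ≤ 8.351 → adequate.

f_max ≈ 6.32 kip/in; adequate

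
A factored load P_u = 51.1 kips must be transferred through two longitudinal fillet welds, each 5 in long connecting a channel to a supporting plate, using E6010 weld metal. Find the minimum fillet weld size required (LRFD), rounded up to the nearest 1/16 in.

w = 5/16 in

E60XX → F_EXX = 60 ksi.
Total weld length L = 10 in.
Required throat t_e = P_u / (φ × 0.6 F_EXX × L) = 51.1 / (0.75 × 0.6 × 60 × 10) = 0.1893 in.
Required leg w = t_e / 0.707 = 0.2677 in → use 5/16 in.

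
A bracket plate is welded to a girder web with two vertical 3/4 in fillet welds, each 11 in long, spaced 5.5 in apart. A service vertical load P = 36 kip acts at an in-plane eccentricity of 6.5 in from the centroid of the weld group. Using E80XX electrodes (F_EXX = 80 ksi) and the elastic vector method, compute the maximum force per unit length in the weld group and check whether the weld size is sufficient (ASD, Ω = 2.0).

f_max ≈ 4.67 kip/in; adequate

Total weld length L_w = 22 in. Treat welds as unit-width lines.
Polar moment about centroid: J = 2[d³/12 + d(b/2)²] = 2[11³/12 + 11×2.75²] = 388.2 in³.
Direct shear f_v = P/L_w = 36 / 22 = 1.636 kip/in (vertical).
Torsion M = P·e = 36 × 6.5 = 234 kip·in.
Critical point at (x, y) = (2.75, 5.5) from centroid. f_tx = M·y/J = 3.315 kip/in; f_ty = M·x/J = 1.658 kip/in.
Resultant f_max = √[f_tx² + (f_v + f_ty)²] = √[3.315² + (1.636 + 1.658)²] = 4.673 kip/in.
Capacity per unit length: r_n/Ω = (1/2.0) × 0.6 × 80 × (0.707 × 0.75) = 12.73 kip/in.
4.673 ≤ 12.73 → adequate.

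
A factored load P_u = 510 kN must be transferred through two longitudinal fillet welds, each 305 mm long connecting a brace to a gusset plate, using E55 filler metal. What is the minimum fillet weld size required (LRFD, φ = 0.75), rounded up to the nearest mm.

E55XX → F_EXX = 550 MPa.
Total weld length L = 610 mm.
Required throat t_e = P_u / (φ × 0.6 F_EXX × L) = 510 / (0.75 × 0.6 × 550 × 610 × 10⁻³) = 3.378 mm.
Required leg w = t_e / 0.707 = 4.778 mm → use 5 mm.

w = 5 mm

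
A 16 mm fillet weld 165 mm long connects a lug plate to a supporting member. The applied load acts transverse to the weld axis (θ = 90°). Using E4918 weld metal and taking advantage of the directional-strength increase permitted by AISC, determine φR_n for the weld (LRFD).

E49XX → F_EXX = 490 MPa.
t_e = 0.707 × 16 = 11.31 mm; A_we = 11.31 × 165 = 1866 mm².
Directional factor: 1.0 + 0.5 sin^1.5(90°) = 1.5.
F_nw = 0.6 × 490 × 1.5 = 441 MPa.
φR_n = 0.75 × 441 × 1866 × 10⁻³ = 617.3 kN.

φR_n ≈ 617 kN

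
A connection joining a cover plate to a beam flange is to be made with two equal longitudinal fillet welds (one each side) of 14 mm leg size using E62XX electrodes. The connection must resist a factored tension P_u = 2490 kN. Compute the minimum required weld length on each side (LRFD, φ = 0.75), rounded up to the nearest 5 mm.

L = 455 mm on each side

E62XX → F_EXX = 620 MPa.
Throat t_e = 0.707 × 14 = 9.898 mm.
φr_n = 0.75 × 0.6 × 620 × 9.898 × 10⁻³ = 2.762 kN/mm.
L_req = P_u / φr_n = 2490 / 2.762 = 901.7 mm total.
Per side: 901.7 / 2 = 450.8 mm.
Round up → use L = 455 mm on each side.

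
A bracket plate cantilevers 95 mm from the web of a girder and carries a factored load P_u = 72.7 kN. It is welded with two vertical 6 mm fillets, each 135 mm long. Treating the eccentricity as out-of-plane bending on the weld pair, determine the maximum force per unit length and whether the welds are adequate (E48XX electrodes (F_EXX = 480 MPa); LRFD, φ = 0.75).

L_w = 2 × 135 = 270 mm; section modulus (unit throat) S = 2 × L²/6 = 6075 mm².
Direct shear f_v = P/L_w = 72.7×10³/270 = 269.3 N/mm.
Moment M = P × e = 72.7×10³ × 95 = 6906500 N·mm; bending f_b = M/S = 1137 N/mm.
f_max = √(f_v² + f_b²) = √(269.3² + 1137²) = 1168 N/mm.
φr_n = 0.75 × 0.6 × 480 × (0.707 × 6) = 916.3 N/mm → NOT adequate.

f_max ≈ 1170 N/mm; NOT adequate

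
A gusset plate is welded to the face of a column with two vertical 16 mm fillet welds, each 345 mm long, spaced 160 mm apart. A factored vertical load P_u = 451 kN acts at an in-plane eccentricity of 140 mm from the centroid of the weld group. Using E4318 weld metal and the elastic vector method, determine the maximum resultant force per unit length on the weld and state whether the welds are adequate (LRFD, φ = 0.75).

f_max ≈ 1470 N/mm; adequate

E43XX → F_EXX = 430 MPa.
Total weld length L_w = 690 mm. Treat welds as unit-width lines.
Polar moment about centroid: J = 2[d³/12 + d(b/2)²] = 2[345³/12 + 345×80²] = 11260000 mm³.
Direct shear f_v = P/L_w = 451×10³ / 690 = 653.6 N/mm (vertical).
Torsion M = P·e = 451×10³ × 140 = 63140000 N·mm.
Critical point at (x, y) = (80, 172.5) from centroid. f_tx = M·y/J = 967.3 N/mm; f_ty = M·x/J = 448.6 N/mm.
Resultant f_max = √[f_tx² + (f_v + f_ty)²] = √[967.3² + (653.6 + 448.6)²] = 1466 N/mm.
Capacity per unit length: φr_n = 0.75 × 0.6 × 430 × (0.707 × 16) = 2189 N/mm.
1466 ≤ 2189 → adequate.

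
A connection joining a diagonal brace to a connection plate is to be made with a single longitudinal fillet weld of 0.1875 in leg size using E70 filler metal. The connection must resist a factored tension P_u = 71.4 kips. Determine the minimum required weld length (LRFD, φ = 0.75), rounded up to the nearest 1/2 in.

E70XX → F_EXX = 70 ksi.
Throat t_e = 0.707 × 0.1875 = 0.1326 in.
φr_n = 0.75 × 0.6 × 70 × 0.1326 = 4.176 kips/in.
L_req = P_u / φr_n = 71.4 / 4.176 = 17.1 in total.
Round up → use L = 17.5 in.

L = 17.5 in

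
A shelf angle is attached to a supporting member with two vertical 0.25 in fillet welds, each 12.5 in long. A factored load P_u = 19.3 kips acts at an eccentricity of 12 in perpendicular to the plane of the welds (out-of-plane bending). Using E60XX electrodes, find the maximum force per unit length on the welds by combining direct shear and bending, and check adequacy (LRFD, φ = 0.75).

E60XX → F_EXX = 60 ksi.
L_w = 2 × 12.5 = 25 in; section modulus (unit throat) S = 2 × L²/6 = 52.08 in².
Direct shear f_v = P/L_w = 19.3/25 = 0.772 kip/in.
Moment M = P × e = 19.3 × 12 = 231.6 kip·in; bending f_b = M/S = 4.447 kip/in.
f_max = √(f_v² + f_b²) = √(0.772² + 4.447²) = 4.513 kip/in.
φr_n = 0.75 × 0.6 × 60 × (0.707 × 0.25) = 4.772 kip/in → adequate.

f_max ≈ 4.51 kip/in; adequate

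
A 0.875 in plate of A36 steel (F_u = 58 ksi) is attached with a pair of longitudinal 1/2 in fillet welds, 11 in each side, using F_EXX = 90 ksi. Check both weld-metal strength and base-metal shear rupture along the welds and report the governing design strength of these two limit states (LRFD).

t_e = 0.707 × 0.5 = 0.3535 in; L = 22 in.
Weld metal: φR_n = 0.75 × 0.6 × 90 × 0.3535 × 22 = 315 kip.
Base metal (shear rupture): φR_n = 0.75 × 0.6 × 58 × 0.875 × 22 = 502.4 kip.
Governing: weld metal.

φR_n ≈ 315 kip (weld metal governs)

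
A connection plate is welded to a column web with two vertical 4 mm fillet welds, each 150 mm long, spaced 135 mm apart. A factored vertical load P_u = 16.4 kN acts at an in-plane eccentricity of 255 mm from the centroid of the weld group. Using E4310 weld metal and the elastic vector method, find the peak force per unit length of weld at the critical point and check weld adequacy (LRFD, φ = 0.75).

E43XX → F_EXX = 430 MPa.
Total weld length L_w = 300 mm. Treat welds as unit-width lines.
Polar moment about centroid: J = 2[d³/12 + d(b/2)²] = 2[150³/12 + 150×67.5²] = 1929000 mm³.
Direct shear f_v = P/L_w = 16.4×10³ / 300 = 54.67 N/mm (vertical).
Torsion M = P·e = 16.4×10³ × 255 = 4182000 N·mm.
Critical point at (x, y) = (67.5, 75) from centroid. f_tx = M·y/J = 162.6 N/mm; f_ty = M·x/J = 146.3 N/mm.
Resultant f_max = √[f_tx² + (f_v + f_ty)²] = √[162.6² + (54.67 + 146.3)²] = 258.5 N/mm.
Capacity per unit length: φr_n = 0.75 × 0.6 × 430 × (0.707 × 4) = 547.2 N/mm.
258.5 ≤ 547.2 → adequate.

f_max ≈ 258 N/mm; adequate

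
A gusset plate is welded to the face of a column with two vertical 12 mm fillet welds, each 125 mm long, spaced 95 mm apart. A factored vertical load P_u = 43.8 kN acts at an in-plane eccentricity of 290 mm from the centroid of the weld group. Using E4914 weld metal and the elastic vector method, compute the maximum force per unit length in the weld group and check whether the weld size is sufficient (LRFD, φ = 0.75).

E49XX → F_EXX = 490 MPa.
Total weld length L_w = 250 mm. Treat welds as unit-width lines.
Polar moment about centroid: J = 2[d³/12 + d(b/2)²] = 2[125³/12 + 125×47.5²] = 889600 mm³.
Direct shear f_v = P/L_w = 43.8×10³ / 250 = 175.2 N/mm (vertical).
Torsion M = P·e = 43.8×10³ × 290 = 12702000 N·mm.
Critical point at (x, y) = (47.5, 62.5) from centroid. f_tx = M·y/J = 892.4 N/mm; f_ty = M·x/J = 678.2 N/mm.
Resultant f_max = √[f_tx² + (f_v + f_ty)²] = √[892.4² + (175.2 + 678.2)²] = 1235 N/mm.
Capacity per unit length: φr_n = 0.75 × 0.6 × 490 × (0.707 × 12) = 1871 N/mm.
1235 ≤ 1871 → adequate.

f_max ≈ 1230 N/mm; adequate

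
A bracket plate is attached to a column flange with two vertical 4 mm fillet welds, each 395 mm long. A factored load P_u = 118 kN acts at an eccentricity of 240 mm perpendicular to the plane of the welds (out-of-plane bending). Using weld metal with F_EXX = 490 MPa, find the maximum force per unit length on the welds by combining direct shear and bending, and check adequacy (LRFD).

f_max ≈ 565 N/mm; adequate

L_w = 2 × 395 = 790 mm; section modulus (unit throat) S = 2 × L²/6 = 52010 mm².
Direct shear f_v = P/L_w = 118×10³/790 = 149.4 N/mm.
Moment M = P × e = 118×10³ × 240 = 28320000 N·mm; bending f_b = M/S = 544.5 N/mm.
f_max = √(f_v² + f_b²) = √(149.4² + 544.5²) = 564.6 N/mm.
φr_n = 0.75 × 0.6 × 490 × (0.707 × 4) = 623.6 N/mm → adequate.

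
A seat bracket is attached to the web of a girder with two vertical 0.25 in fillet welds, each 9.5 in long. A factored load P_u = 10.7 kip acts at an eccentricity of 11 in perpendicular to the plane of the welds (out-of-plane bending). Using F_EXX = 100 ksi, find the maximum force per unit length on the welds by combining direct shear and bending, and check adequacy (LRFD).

L_w = 2 × 9.5 = 19 in; section modulus (unit throat) S = 2 × L²/6 = 30.08 in².
Direct shear f_v = P/L_w = 10.7/19 = 0.5632 kip/in.
Moment M = P × e = 10.7 × 11 = 117.7 kip·in; bending f_b = M/S = 3.912 kip/in.
f_max = √(f_v² + f_b²) = √(0.5632² + 3.912²) = 3.953 kip/in.
φr_n = 0.75 × 0.6 × 100 × (0.707 × 0.25) = 7.954 kip/in → adequate.

f_max ≈ 3.95 kip/in; adequate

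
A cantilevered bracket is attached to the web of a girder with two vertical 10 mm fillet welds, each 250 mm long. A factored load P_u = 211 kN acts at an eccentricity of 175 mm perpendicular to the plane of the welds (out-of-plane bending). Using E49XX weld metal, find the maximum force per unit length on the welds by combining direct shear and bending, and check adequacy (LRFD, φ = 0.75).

E49XX → F_EXX = 490 MPa.
L_w = 2 × 250 = 500 mm; section modulus (unit throat) S = 2 × L²/6 = 20830 mm².
Direct shear f_v = P/L_w = 211×10³/500 = 422 N/mm.
Moment M = P × e = 211×10³ × 175 = 36925000 N·mm; bending f_b = M/S = 1772 N/mm.
f_max = √(f_v² + f_b²) = √(422² + 1772²) = 1822 N/mm.
φr_n = 0.75 × 0.6 × 490 × (0.707 × 10) = 1559 N/mm → NOT adequate.

f_max ≈ 1820 N/mm; NOT adequate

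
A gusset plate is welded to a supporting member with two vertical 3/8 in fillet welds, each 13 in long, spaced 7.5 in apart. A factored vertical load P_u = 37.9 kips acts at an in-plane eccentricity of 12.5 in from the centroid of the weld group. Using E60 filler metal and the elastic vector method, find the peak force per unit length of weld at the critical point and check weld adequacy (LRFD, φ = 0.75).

E60XX → F_EXX = 60 ksi.
Total weld length L_w = 26 in. Treat welds as unit-width lines.
Polar moment about centroid: J = 2[d³/12 + d(b/2)²] = 2[13³/12 + 13×3.75²] = 731.8 in³.
Direct shear f_v = P/L_w = 37.9 / 26 = 1.458 kip/in (vertical).
Torsion M = P·e = 37.9 × 12.5 = 473.75 kip·in.
Critical point at (x, y) = (3.75, 6.5) from centroid. f_tx = M·y/J = 4.208 kip/in; f_ty = M·x/J = 2.428 kip/in.
Resultant f_max = √[f_tx² + (f_v + f_ty)²] = √[4.208² + (1.458 + 2.428)²] = 5.727 kip/in.
Capacity per unit length: φr_n = 0.75 × 0.6 × 60 × (0.707 × 0.375) = 7.158 kip/in.
5.727 ≤ 7.158 → adequate.

f_max ≈ 5.73 kip/in; adequate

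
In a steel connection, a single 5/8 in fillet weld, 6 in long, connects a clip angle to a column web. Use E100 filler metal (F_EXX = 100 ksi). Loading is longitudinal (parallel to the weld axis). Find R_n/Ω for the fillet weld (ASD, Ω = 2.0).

Effective throat t_e = 0.707 × 0.625 = 0.4419 in.
Total length L = 6 in; A_we = 0.4419 × 6 = 2.651 in².
F_nw = 0.6 F_EXX = 0.6 × 100 = 60 ksi.
R_n = 60 × 2.651 = 159.1 kips; R_n/Ω = 159.1/2.0 = 79.54 kips.

R_n/Ω ≈ 79.5 kips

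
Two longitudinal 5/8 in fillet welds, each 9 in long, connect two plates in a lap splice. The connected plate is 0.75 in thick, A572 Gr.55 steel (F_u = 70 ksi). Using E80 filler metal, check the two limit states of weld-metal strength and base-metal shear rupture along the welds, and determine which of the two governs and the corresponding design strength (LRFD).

φR_n ≈ 286 kip (weld metal governs)

E80XX → F_EXX = 80 ksi.
t_e = 0.707 × 0.625 = 0.4419 in; L = 18 in.
Weld metal: φR_n = 0.75 × 0.6 × 80 × 0.4419 × 18 = 286.3 kip.
Base metal (shear rupture): φR_n = 0.75 × 0.6 × 70 × 0.75 × 18 = 425.2 kip.
Governing: weld metal.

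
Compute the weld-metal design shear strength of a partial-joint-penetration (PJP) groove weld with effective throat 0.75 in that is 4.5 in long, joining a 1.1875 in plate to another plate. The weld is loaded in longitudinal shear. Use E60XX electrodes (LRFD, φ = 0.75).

φR_n ≈ 91.1 kips

E60XX → F_EXX = 60 ksi.
Effective throat (given) t_e = 0.75 in.
A_we = 0.75 × 4.5 = 3.375 in².
F_nw = 0.6 F_EXX = 36 ksi.
φR_n = 0.75 × 36 × 3.375 = 91.12 kips.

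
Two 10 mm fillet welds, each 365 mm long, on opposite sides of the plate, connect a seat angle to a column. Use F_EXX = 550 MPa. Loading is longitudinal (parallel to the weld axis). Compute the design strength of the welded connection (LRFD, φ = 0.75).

φR_n ≈ 1280 kN

Effective throat t_e = 0.707 × 10 = 7.07 mm.
Total length L = 730 mm; A_we = 7.07 × 730 = 5161 mm².
F_nw = 0.6 F_EXX = 0.6 × 550 = 330 MPa.
φR_n = 0.75 × 330 × 5161 × 10⁻³ = 1277 kN.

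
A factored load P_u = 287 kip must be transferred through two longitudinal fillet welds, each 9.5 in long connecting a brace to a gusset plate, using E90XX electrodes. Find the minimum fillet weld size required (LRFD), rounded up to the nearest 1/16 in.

w = 9/16 in

E90XX → F_EXX = 90 ksi.
Total weld length L = 19 in.
Required throat t_e = P_u / (φ × 0.6 F_EXX × L) = 287 / (0.75 × 0.6 × 90 × 19) = 0.373 in.
Required leg w = t_e / 0.707 = 0.5275 in → use 9/16 in.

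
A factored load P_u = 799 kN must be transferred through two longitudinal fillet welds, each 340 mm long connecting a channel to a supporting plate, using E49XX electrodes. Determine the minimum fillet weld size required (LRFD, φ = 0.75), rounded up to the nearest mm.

w = 8 mm

E49XX → F_EXX = 490 MPa.
Total weld length L = 680 mm.
Required throat t_e = P_u / (φ × 0.6 F_EXX × L) = 799 / (0.75 × 0.6 × 490 × 680 × 10⁻³) = 5.329 mm.
Required leg w = t_e / 0.707 = 7.537 mm → use 8 mm.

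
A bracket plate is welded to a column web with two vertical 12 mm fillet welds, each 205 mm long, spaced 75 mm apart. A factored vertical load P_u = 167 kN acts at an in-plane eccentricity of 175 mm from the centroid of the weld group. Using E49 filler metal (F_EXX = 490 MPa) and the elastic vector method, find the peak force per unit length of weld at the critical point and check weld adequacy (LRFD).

Total weld length L_w = 410 mm. Treat welds as unit-width lines.
Polar moment about centroid: J = 2[d³/12 + d(b/2)²] = 2[205³/12 + 205×37.5²] = 2012000 mm³.
Direct shear f_v = P/L_w = 167×10³ / 410 = 407.3 N/mm (vertical).
Torsion M = P·e = 167×10³ × 175 = 29225000 N·mm.
Critical point at (x, y) = (37.5, 102.5) from centroid. f_tx = M·y/J = 1489 N/mm; f_ty = M·x/J = 544.6 N/mm.
Resultant f_max = √[f_tx² + (f_v + f_ty)²] = √[1489² + (407.3 + 544.6)²] = 1767 N/mm.
Capacity per unit length: φr_n = 0.75 × 0.6 × 490 × (0.707 × 12) = 1871 N/mm.
1767 ≤ 1871 → adequate.

f_max ≈ 1770 N/mm; adequate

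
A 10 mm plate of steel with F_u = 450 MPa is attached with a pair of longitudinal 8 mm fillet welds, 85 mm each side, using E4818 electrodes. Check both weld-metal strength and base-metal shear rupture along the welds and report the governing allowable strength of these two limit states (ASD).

R_n/Ω ≈ 138 kN (weld metal governs)

E48XX → F_EXX = 480 MPa.
t_e = 0.707 × 8 = 5.656 mm; L = 170 mm.
Weld metal: R_n/Ω = (1/2.0) × 0.6 × 480 × 5.656 × 170 × 10⁻³ = 138.5 kN.
Base metal (shear rupture): R_n/Ω = (1/2.0) × 0.6 × 450 × 10 × 170 × 10⁻³ = 229.5 kN.
Governing: weld metal.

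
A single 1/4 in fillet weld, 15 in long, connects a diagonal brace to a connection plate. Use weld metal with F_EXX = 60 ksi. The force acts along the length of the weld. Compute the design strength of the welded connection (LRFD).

φR_n ≈ 71.6 kip

Effective throat t_e = 0.707 × 0.25 = 0.1767 in.
Total length L = 15 in; A_we = 0.1767 × 15 = 2.651 in².
F_nw = 0.6 F_EXX = 0.6 × 60 = 36 ksi.
φR_n = 0.75 × 36 × 2.651 = 71.58 kip.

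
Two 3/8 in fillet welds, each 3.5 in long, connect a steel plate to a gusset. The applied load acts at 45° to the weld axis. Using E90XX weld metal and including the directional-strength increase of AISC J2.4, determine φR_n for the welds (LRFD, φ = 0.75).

E90XX → F_EXX = 90 ksi.
t_e = 0.707 × 0.375 = 0.2651 in; A_we = 0.2651 × 7 = 1.856 in².
Directional factor: 1.0 + 0.5 sin^1.5(45°) = 1.297.
F_nw = 0.6 × 90 × 1.297 = 70.05 ksi.
φR_n = 0.75 × 70.05 × 1.856 = 97.51 kip.

φR_n ≈ 97.5 kip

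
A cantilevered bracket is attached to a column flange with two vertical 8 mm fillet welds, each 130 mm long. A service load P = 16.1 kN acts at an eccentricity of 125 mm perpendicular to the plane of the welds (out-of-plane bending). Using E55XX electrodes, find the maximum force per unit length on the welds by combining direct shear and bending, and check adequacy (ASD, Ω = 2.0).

f_max ≈ 363 N/mm; adequate

E55XX → F_EXX = 550 MPa.
L_w = 2 × 130 = 260 mm; section modulus (unit throat) S = 2 × L²/6 = 5633 mm².
Direct shear f_v = P/L_w = 16.1×10³/260 = 61.92 N/mm.
Moment M = P × e = 16.1×10³ × 125 = 2012500 N·mm; bending f_b = M/S = 357.2 N/mm.
f_max = √(f_v² + f_b²) = √(61.92² + 357.2²) = 362.6 N/mm.
r_n/Ω = (1/2.0) × 0.6 × 550 × (0.707 × 8) = 933.2 N/mm → adequate.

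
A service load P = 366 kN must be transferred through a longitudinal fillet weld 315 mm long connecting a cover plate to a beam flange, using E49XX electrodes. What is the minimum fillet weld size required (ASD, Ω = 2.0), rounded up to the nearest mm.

E49XX → F_EXX = 490 MPa.
Total weld length L = 315 mm.
Required throat t_e = P × Ω / (0.6 F_EXX × L) = 366 × 2.0 / (0.6 × 490 × 315 × 10⁻³) = 7.904 mm.
Required leg w = t_e / 0.707 = 11.18 mm → use 12 mm.

w = 12 mm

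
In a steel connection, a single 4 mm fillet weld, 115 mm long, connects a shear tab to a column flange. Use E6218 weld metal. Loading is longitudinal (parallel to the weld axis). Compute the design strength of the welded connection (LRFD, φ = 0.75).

E62XX → F_EXX = 620 MPa.
Effective throat t_e = 0.707 × 4 = 2.828 mm.
Total length L = 115 mm; A_we = 2.828 × 115 = 325.2 mm².
F_nw = 0.6 F_EXX = 0.6 × 620 = 372 MPa.
φR_n = 0.75 × 372 × 325.2 × 10⁻³ = 90.74 kN.

φR_n ≈ 90.7 kN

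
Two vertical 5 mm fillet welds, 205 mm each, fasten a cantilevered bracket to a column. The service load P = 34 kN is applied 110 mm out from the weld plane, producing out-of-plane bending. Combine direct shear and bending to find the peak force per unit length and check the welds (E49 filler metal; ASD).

f_max ≈ 280 N/mm; adequate

E49XX → F_EXX = 490 MPa.
L_w = 2 × 205 = 410 mm; section modulus (unit throat) S = 2 × L²/6 = 14010 mm².
Direct shear f_v = P/L_w = 34×10³/410 = 82.93 N/mm.
Moment M = P × e = 34×10³ × 110 = 3740000 N·mm; bending f_b = M/S = 267 N/mm.
f_max = √(f_v² + f_b²) = √(82.93² + 267²) = 279.6 N/mm.
r_n/Ω = (1/2.0) × 0.6 × 490 × (0.707 × 5) = 519.6 N/mm → adequate.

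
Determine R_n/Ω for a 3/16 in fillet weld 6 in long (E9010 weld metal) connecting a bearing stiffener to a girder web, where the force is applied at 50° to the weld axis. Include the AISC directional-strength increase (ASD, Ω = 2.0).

R_n/Ω ≈ 28.7 kip

E90XX → F_EXX = 90 ksi.
t_e = 0.707 × 0.1875 = 0.1326 in; A_we = 0.1326 × 6 = 0.7954 in².
Directional factor: 1.0 + 0.5 sin^1.5(50°) = 1.335.
F_nw = 0.6 × 90 × 1.335 = 72.1 ksi.
R_n/Ω = (72.1 × 0.7954) / 2.0 = 28.67 kip.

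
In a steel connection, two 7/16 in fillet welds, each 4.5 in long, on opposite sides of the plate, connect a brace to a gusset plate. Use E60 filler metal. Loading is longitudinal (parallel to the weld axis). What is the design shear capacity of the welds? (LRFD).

φR_n ≈ 75.2 kip

E60XX → F_EXX = 60 ksi.
Effective throat t_e = 0.707 × 0.4375 = 0.3093 in.
Total length L = 9 in; A_we = 0.3093 × 9 = 2.784 in².
F_nw = 0.6 F_EXX = 0.6 × 60 = 36 ksi.
φR_n = 0.75 × 36 × 2.784 = 75.16 kip.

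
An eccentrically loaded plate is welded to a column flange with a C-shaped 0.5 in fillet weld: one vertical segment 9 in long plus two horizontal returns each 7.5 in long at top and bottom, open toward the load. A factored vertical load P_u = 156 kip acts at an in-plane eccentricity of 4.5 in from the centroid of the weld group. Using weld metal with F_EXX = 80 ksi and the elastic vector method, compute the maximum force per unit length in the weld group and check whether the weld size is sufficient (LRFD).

f_max ≈ 14.9 kip/in; NOT adequate

Total weld length L_w = 24 in. Treat welds as unit-width lines.
Centroid: x̄ = 2×7.5×3.75 / 24 = 2.344 in from the vertical weld.
Polar moment about centroid: J = I_x + I_y = [9³/12 + 2×7.5×4.5²] + [9×2.344² + 2(7.5³/12 + 7.5×1.406²)] = 513.9 in³.
Direct shear f_v = P/L_w = 156 / 24 = 6.5 kip/in (vertical).
Torsion M = P·e = 156 × 4.5 = 702 kip·in.
Critical point at (x, y) = (5.156, 4.5) from centroid. f_tx = M·y/J = 6.147 kip/in; f_ty = M·x/J = 7.043 kip/in.
Resultant f_max = √[f_tx² + (f_v + f_ty)²] = √[6.147² + (6.5 + 7.043)²] = 14.87 kip/in.
Capacity per unit length: φr_n = 0.75 × 0.6 × 80 × (0.707 × 0.5) = 12.73 kip/in.
14.87 > 12.73 → NOT adequate.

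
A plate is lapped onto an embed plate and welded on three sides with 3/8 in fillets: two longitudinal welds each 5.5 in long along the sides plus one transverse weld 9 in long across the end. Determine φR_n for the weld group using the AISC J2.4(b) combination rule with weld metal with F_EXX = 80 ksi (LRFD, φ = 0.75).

φR_n ≈ 218 kips

t_e = 0.707 × 0.375 = 0.2651 in.
R_nwl = 0.6 × 80 × 0.2651 × 11 = 140 kips (longitudinal, 2 welds).
R_nwt = 0.6 × 80 × 0.2651 × 9 = 114.5 kips (transverse, base value).
(i) R_nwl + R_nwt = 254.5 kips; (ii) 0.85 R_nwl + 1.5 R_nwt = 290.8 kips.
R_n = max = 290.8 kips [governs: (ii)]; φR_n = 218.1 kips.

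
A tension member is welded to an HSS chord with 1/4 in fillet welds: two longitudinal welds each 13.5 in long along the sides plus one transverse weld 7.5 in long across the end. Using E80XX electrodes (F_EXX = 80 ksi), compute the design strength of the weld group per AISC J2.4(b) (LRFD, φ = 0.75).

φR_n ≈ 220 kip

t_e = 0.707 × 0.25 = 0.1767 in.
R_nwl = 0.6 × 80 × 0.1767 × 27 = 229.1 kip (longitudinal, 2 welds).
R_nwt = 0.6 × 80 × 0.1767 × 7.5 = 63.63 kip (transverse, base value).
(i) R_nwl + R_nwt = 292.7 kip; (ii) 0.85 R_nwl + 1.5 R_nwt = 290.2 kip.
R_n = max = 292.7 kip [governs: (i)]; φR_n = 219.5 kip.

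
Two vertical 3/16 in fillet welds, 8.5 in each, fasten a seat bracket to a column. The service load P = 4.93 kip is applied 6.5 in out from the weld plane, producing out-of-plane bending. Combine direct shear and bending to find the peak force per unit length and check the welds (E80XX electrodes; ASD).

f_max ≈ 1.36 kip/in; adequate

E80XX → F_EXX = 80 ksi.
L_w = 2 × 8.5 = 17 in; section modulus (unit throat) S = 2 × L²/6 = 24.08 in².
Direct shear f_v = P/L_w = 4.93/17 = 0.29 kip/in.
Moment M = P × e = 4.93 × 6.5 = 32.045 kip·in; bending f_b = M/S = 1.331 kip/in.
f_max = √(f_v² + f_b²) = √(0.29² + 1.331²) = 1.362 kip/in.
r_n/Ω = (1/2.0) × 0.6 × 80 × (0.707 × 0.1875) = 3.181 kip/in → adequate.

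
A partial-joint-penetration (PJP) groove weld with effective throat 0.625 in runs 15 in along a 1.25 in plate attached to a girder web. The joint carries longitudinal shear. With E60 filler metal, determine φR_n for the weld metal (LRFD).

E60XX → F_EXX = 60 ksi.
Effective throat (given) t_e = 0.625 in.
A_we = 0.625 × 15 = 9.375 in².
F_nw = 0.6 F_EXX = 36 ksi.
φR_n = 0.75 × 36 × 9.375 = 253.1 kip.

φR_n ≈ 253 kip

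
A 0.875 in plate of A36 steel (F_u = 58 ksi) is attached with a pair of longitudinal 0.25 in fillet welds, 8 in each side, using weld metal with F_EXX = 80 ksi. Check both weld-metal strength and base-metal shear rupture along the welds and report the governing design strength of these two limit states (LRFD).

t_e = 0.707 × 0.25 = 0.1767 in; L = 16 in.
Weld metal: φR_n = 0.75 × 0.6 × 80 × 0.1767 × 16 = 101.8 kips.
Base metal (shear rupture): φR_n = 0.75 × 0.6 × 58 × 0.875 × 16 = 365.4 kips.
Governing: weld metal.

φR_n ≈ 102 kips (weld metal governs)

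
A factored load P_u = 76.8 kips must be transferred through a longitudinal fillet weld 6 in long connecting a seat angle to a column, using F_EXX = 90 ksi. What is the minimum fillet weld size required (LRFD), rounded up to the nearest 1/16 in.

Total weld length L = 6 in.
Required throat t_e = P_u / (φ × 0.6 F_EXX × L) = 76.8 / (0.75 × 0.6 × 90 × 6) = 0.316 in.
Required leg w = t_e / 0.707 = 0.447 in → use 1/2 in.

w = 1/2 in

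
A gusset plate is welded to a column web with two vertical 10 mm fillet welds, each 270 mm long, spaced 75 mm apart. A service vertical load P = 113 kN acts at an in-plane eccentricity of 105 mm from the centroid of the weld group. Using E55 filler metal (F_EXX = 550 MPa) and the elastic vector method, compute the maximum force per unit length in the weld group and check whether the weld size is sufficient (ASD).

f_max ≈ 509 N/mm; adequate

Total weld length L_w = 540 mm. Treat welds as unit-width lines.
Polar moment about centroid: J = 2[d³/12 + d(b/2)²] = 2[270³/12 + 270×37.5²] = 4040000 mm³.
Direct shear f_v = P/L_w = 113×10³ / 540 = 209.3 N/mm (vertical).
Torsion M = P·e = 113×10³ × 105 = 11865000 N·mm.
Critical point at (x, y) = (37.5, 135) from centroid. f_tx = M·y/J = 396.5 N/mm; f_ty = M·x/J = 110.1 N/mm.
Resultant f_max = √[f_tx² + (f_v + f_ty)²] = √[396.5² + (209.3 + 110.1)²] = 509.1 N/mm.
Capacity per unit length: r_n/Ω = (1/2.0) × 0.6 × 550 × (0.707 × 10) = 1167 N/mm.
509.1 ≤ 1167 → adequate.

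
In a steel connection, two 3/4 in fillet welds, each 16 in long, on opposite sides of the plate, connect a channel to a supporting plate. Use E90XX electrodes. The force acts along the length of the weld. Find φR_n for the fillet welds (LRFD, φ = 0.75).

E90XX → F_EXX = 90 ksi.
Effective throat t_e = 0.707 × 0.75 = 0.5302 in.
Total length L = 32 in; A_we = 0.5302 × 32 = 16.97 in².
F_nw = 0.6 F_EXX = 0.6 × 90 = 54 ksi.
φR_n = 0.75 × 54 × 16.97 = 687.2 kip.

φR_n ≈ 687 kip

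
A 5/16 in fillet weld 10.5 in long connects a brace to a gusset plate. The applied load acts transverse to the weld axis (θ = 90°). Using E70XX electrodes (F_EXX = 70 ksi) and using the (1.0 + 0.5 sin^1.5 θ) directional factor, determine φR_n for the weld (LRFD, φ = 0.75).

t_e = 0.707 × 0.3125 = 0.2209 in; A_we = 0.2209 × 10.5 = 2.32 in².
Directional factor: 1.0 + 0.5 sin^1.5(90°) = 1.5.
F_nw = 0.6 × 70 × 1.5 = 63 ksi.
φR_n = 0.75 × 63 × 2.32 = 109.6 kip.

φR_n ≈ 110 kip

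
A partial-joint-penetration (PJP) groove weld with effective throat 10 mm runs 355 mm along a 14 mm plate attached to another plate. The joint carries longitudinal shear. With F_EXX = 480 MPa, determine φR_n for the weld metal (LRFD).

φR_n ≈ 767 kN

Effective throat (given) t_e = 10 mm.
A_we = 10 × 355 = 3550 mm².
F_nw = 0.6 F_EXX = 288 MPa.
φR_n = 0.75 × 288 × 3550 × 10⁻³ = 766.8 kN.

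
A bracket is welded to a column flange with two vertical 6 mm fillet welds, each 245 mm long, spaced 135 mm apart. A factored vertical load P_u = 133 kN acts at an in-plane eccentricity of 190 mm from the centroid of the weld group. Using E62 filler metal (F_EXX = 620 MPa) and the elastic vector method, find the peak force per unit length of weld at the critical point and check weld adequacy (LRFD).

f_max ≈ 917 N/mm; adequate

Total weld length L_w = 490 mm. Treat welds as unit-width lines.
Polar moment about centroid: J = 2[d³/12 + d(b/2)²] = 2[245³/12 + 245×67.5²] = 4684000 mm³.
Direct shear f_v = P/L_w = 133×10³ / 490 = 271.4 N/mm (vertical).
Torsion M = P·e = 133×10³ × 190 = 25270000 N·mm.
Critical point at (x, y) = (67.5, 122.5) from centroid. f_tx = M·y/J = 660.9 N/mm; f_ty = M·x/J = 364.2 N/mm.
Resultant f_max = √[f_tx² + (f_v + f_ty)²] = √[660.9² + (271.4 + 364.2)²] = 917 N/mm.
Capacity per unit length: φr_n = 0.75 × 0.6 × 620 × (0.707 × 6) = 1184 N/mm.
917 ≤ 1184 → adequate.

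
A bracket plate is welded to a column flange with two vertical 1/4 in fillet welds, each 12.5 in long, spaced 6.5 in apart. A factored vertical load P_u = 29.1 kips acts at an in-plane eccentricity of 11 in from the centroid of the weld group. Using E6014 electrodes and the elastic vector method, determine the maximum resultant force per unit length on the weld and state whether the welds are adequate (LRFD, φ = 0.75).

f_max ≈ 4.48 kip/in; adequate

E60XX → F_EXX = 60 ksi.
Total weld length L_w = 25 in. Treat welds as unit-width lines.
Polar moment about centroid: J = 2[d³/12 + d(b/2)²] = 2[12.5³/12 + 12.5×3.25²] = 589.6 in³.
Direct shear f_v = P/L_w = 29.1 / 25 = 1.164 kip/in (vertical).
Torsion M = P·e = 29.1 × 11 = 320.1 kip·in.
Critical point at (x, y) = (3.25, 6.25) from centroid. f_tx = M·y/J = 3.393 kip/in; f_ty = M·x/J = 1.765 kip/in.
Resultant f_max = √[f_tx² + (f_v + f_ty)²] = √[3.393² + (1.164 + 1.765)²] = 4.482 kip/in.
Capacity per unit length: φr_n = 0.75 × 0.6 × 60 × (0.707 × 0.25) = 4.772 kip/in.
4.482 ≤ 4.772 → adequate.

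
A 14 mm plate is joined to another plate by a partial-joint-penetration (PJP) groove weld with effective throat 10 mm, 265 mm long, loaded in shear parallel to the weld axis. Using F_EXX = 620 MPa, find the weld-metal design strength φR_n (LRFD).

φR_n ≈ 739 kN

Effective throat (given) t_e = 10 mm.
A_we = 10 × 265 = 2650 mm².
F_nw = 0.6 F_EXX = 372 MPa.
φR_n = 0.75 × 372 × 2650 × 10⁻³ = 739.4 kN.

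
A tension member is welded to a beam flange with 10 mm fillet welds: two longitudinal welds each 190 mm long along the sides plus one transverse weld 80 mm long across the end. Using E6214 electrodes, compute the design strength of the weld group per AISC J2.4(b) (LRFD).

E62XX → F_EXX = 620 MPa.
t_e = 0.707 × 10 = 7.07 mm.
R_nwl = 0.6 × 620 × 7.07 × 380 × 10⁻³ = 999.4 kN (longitudinal, 2 welds).
R_nwt = 0.6 × 620 × 7.07 × 80 × 10⁻³ = 210.4 kN (transverse, base value).
(i) R_nwl + R_nwt = 1210 kN; (ii) 0.85 R_nwl + 1.5 R_nwt = 1165 kN.
R_n = max = 1210 kN [governs: (i)]; φR_n = 907.4 kN.

φR_n ≈ 907 kN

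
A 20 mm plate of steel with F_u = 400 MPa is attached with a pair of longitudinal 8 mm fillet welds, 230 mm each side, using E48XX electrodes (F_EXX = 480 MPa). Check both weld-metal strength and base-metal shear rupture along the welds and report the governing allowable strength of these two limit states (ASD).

R_n/Ω ≈ 375 kN (weld metal governs)

t_e = 0.707 × 8 = 5.656 mm; L = 460 mm.
Weld metal: R_n/Ω = (1/2.0) × 0.6 × 480 × 5.656 × 460 × 10⁻³ = 374.7 kN.
Base metal (shear rupture): R_n/Ω = (1/2.0) × 0.6 × 400 × 20 × 460 × 10⁻³ = 1104 kN.
Governing: weld metal.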